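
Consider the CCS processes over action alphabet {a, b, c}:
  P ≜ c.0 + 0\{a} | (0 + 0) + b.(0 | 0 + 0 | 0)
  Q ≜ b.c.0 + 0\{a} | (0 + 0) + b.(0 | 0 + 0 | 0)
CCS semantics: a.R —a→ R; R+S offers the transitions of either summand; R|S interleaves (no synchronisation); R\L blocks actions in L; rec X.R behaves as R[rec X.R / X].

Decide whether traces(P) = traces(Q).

traces(P) ≠ traces(Q) — witness ⟨c⟩

P's transition system — 3 states:
  s0 = c.0 + 0\{a} | (0 + 0) + b.(0 | 0 + 0 | 0) | -b-> s1, -c-> s2
  s1 = 0 | 0 + 0 | 0 | ∅
  s2 = 0 | ∅
Q's transition system — 4 states:
  t0 = b.c.0 + 0\{a} | (0 + 0) + b.(0 | 0 + 0 | 0) | -b-> t1, -b-> t2
  t1 = 0 | 0 + 0 | 0 | ∅
  t2 = c.0 | -c-> t3
  t3 = 0 | ∅
Run σ = ⟨c⟩ on P: start {s0}
  [1] c ⇒ {s2}
  ✓ P
Run σ = ⟨c⟩ on Q: start {t0}
  [1] c ⇒ ∅  — Q cannot continue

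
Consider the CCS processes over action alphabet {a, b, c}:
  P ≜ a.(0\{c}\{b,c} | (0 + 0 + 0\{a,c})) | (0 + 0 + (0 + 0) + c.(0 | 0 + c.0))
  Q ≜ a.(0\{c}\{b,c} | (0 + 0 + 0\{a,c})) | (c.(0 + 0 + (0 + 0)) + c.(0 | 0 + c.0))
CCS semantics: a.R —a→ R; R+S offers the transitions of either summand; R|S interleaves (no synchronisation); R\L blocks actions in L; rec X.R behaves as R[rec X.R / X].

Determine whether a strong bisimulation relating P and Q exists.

P's transition system — 6 states:
  s0 = a.(0\{c}\{b,c} | (0 + 0 + 0\{a,c})) | (0 + 0 + (0 + 0) + c.(0 | 0 + c.0)) | -a-> s1, -c-> s2
  s1 = 0\{c}\{b,c} | (0 + 0 + 0\{a,c}) | (0 + 0 + (0 + 0) + c.(0 | 0 + c.0)) | -c-> s3
  s2 = a.(0\{c}\{b,c} | (0 + 0 + 0\{a,c})) | (0 | 0 + c.0) | -a-> s3, -c-> s4
  s3 = 0\{c}\{b,c} | (0 + 0 + 0\{a,c}) | (0 | 0 + c.0) | -c-> s5
  s4 = a.(0\{c}\{b,c} | (0 + 0 + 0\{a,c})) | 0 | -a-> s5
  s5 = 0\{c}\{b,c} | (0 + 0 + 0\{a,c}) | 0 | deadlocked
Q's transition system — 8 states:
  t0 = a.(0\{c}\{b,c} | (0 + 0 + 0\{a,c})) | (c.(0 + 0 + (0 + 0)) + c.(0 | 0 + c.0)) | -a-> t1, -c-> t2, -c-> t3
  t1 = 0\{c}\{b,c} | (0 + 0 + 0\{a,c}) | (c.(0 + 0 + (0 + 0)) + c.(0 | 0 + c.0)) | -c-> t4, -c-> t5
  t2 = a.(0\{c}\{b,c} | (0 + 0 + 0\{a,c})) | (0 + 0 + (0 + 0)) | -a-> t4
  t3 = a.(0\{c}\{b,c} | (0 + 0 + 0\{a,c})) | (0 | 0 + c.0) | -a-> t5, -c-> t6
  t4 = 0\{c}\{b,c} | (0 + 0 + 0\{a,c}) | (0 + 0 + (0 + 0)) | deadlocked
  t5 = 0\{c}\{b,c} | (0 + 0 + 0\{a,c}) | (0 | 0 + c.0) | -c-> t7
  t6 = a.(0\{c}\{b,c} | (0 + 0 + 0\{a,c})) | 0 | -a-> t7
  t7 = 0\{c}\{b,c} | (0 + 0 + 0\{a,c}) | 0 | deadlocked
Coarsest stable partition (strong bisimilarity classes):
  B0 = {s0}
  B1 = {s1}
  B2 = {s3, t5}
  B3 = {s5, t4, t7}
  B4 = {s2, t3}
  B5 = {s4, t2, t6}
  B6 = {t0}
  B7 = {t1}
s0 ∈ B0, t0 ∈ B6 → different blocks

not bisimilar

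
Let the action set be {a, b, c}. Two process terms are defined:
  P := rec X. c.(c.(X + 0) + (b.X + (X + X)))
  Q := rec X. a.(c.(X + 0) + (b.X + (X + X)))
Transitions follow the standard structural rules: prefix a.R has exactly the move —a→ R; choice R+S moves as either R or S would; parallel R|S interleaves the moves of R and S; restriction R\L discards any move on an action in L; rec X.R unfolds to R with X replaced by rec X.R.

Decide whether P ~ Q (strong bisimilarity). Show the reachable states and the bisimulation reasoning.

Reachable graph of P (3 states):
  p0 = rec X. c.(c.(X + 0) + (b.X + (X + X))) has moves —c→ p1
  p1 = c.((rec X. c.(c.(X + 0) + (b.X + (X + X)))) + 0) + (b.(rec X. c.(c.(X + 0) + (b.X + (X + X)))) + ((rec X. c.(c.(X + 0) + (b.X + (X + X)))) + (rec X. c.(c.(X + 0) + (b.X + (X + X)))))) has moves —b→ p0, —c→ p1, —c→ p2
  p2 = (rec X. c.(c.(X + 0) + (b.X + (X + X)))) + 0 has moves —c→ p1
Reachable graph of Q (3 states):
  q0 = rec X. a.(c.(X + 0) + (b.X + (X + X))) has moves —a→ q1
  q1 = c.((rec X. a.(c.(X + 0) + (b.X + (X + X)))) + 0) + (b.(rec X. a.(c.(X + 0) + (b.X + (X + X)))) + ((rec X. a.(c.(X + 0) + (b.X + (X + X)))) + (rec X. a.(c.(X + 0) + (b.X + (X + X)))))) has moves —a→ q1, —b→ q0, —c→ q2
  q2 = (rec X. a.(c.(X + 0) + (b.X + (X + X)))) + 0 has moves —a→ q1
Coarsest stable partition (strong bisimilarity classes):
  B0 = {p0, p2}
  B1 = {p1}
  B2 = {q0, q2}
  B3 = {q1}
p0 ∈ B0, q0 ∈ B2 → different blocks

P ≁ Q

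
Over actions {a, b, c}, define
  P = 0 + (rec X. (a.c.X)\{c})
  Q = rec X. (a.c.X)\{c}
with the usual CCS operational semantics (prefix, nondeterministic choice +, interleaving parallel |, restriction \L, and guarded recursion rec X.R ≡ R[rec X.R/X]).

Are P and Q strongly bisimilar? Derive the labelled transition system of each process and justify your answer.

YES

LTS(P): 2 reachable states
  u0 = 0 + (rec X. (a.c.X)\{c}) has moves —a→ u1
  u1 = (c.(rec X. (a.c.X)\{c}))\{c} has moves stopped
LTS(Q): 2 reachable states
  v0 = rec X. (a.c.X)\{c} has moves —a→ v1
  v1 = (c.(rec X. (a.c.X)\{c}))\{c} has moves stopped
Partition-refinement fixed point:
  B0 = {u0, v0}
  B1 = {u1, v1}
u0 ∈ B0, v0 ∈ B0 → same block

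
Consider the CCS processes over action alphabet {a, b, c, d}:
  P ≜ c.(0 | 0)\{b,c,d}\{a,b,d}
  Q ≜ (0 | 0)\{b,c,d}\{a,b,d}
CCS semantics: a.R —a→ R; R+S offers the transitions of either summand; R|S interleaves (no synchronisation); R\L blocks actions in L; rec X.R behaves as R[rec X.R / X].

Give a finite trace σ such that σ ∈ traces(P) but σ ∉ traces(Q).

LTS(P): 2 reachable states
  s0 = c.(0 | 0)\{b,c,d}\{a,b,d} → -c-> s1
  s1 = (0 | 0)\{b,c,d}\{a,b,d} → stopped
LTS(Q): 1 reachable states
  t0 = (0 | 0)\{b,c,d}\{a,b,d} → stopped
Trace ⟨c⟩ through P, begin at {s0}:
  after c @ step 1: {s1}
  ✓ P
Trace ⟨c⟩ through Q, begin at {t0}:
  after c @ step 1: no successor for Q

c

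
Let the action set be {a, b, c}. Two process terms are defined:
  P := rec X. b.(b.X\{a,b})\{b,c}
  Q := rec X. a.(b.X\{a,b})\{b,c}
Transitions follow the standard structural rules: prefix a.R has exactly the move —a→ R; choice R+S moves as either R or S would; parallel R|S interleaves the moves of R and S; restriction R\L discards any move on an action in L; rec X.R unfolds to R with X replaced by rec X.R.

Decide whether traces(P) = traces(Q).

Reachable graph of P (2 states):
  u0 = rec X. b.(b.X\{a,b})\{b,c} → —b→ u1
  u1 = (b.(rec X. b.(b.X\{a,b})\{b,c})\{a,b})\{b,c} → deadlocked
Reachable graph of Q (2 states):
  v0 = rec X. a.(b.X\{a,b})\{b,c} → —a→ v1
  v1 = (b.(rec X. a.(b.X\{a,b})\{b,c})\{a,b})\{b,c} → deadlocked
Trace ⟨b⟩ through P, begin at {u0}:
  [1] b ⇒ {u1}
  ✓ P
Trace ⟨b⟩ through Q, begin at {v0}:
  [1] b ⇒ no successor for Q

traces(P) ≠ traces(Q) — witness ⟨b⟩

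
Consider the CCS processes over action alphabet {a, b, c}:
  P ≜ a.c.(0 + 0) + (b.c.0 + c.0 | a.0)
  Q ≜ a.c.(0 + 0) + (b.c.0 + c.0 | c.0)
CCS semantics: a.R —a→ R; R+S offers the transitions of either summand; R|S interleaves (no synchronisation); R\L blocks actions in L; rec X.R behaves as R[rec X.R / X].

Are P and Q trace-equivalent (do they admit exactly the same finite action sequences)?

P's transition system — 8 states:
  m0 = a.c.(0 + 0) + (b.c.0 + c.0 | a.0) :: =a=> m1, =a=> m2, =b=> m3, =c=> m4
  m1 = c.(0 + 0) :: =c=> m5
  m2 = c.0 | 0 :: =c=> m6
  m3 = c.0 :: =c=> m7
  m4 = 0 | a.0 :: =a=> m6
  m5 = 0 + 0 :: ·
  m6 = 0 | 0 :: ·
  m7 = 0 :: ·
Q's transition system — 8 states:
  n0 = a.c.(0 + 0) + (b.c.0 + c.0 | c.0) :: =a=> n1, =b=> n2, =c=> n3, =c=> n4
  n1 = c.(0 + 0) :: =c=> n5
  n2 = c.0 :: =c=> n6
  n3 = 0 | c.0 :: =c=> n7
  n4 = c.0 | 0 :: =c=> n7
  n5 = 0 + 0 :: ·
  n6 = 0 :: ·
  n7 = 0 | 0 :: ·
Run σ = ⟨ca⟩ on P: start {m0}
  step 1 (c): {m4}
  step 2 (a): {m6}
  ✓ P
Run σ = ⟨ca⟩ on Q: start {n0}
  step 1 (c): {n3, n4}
  step 2 (a): ∅  — Q cannot continue

NO — witness ⟨ca⟩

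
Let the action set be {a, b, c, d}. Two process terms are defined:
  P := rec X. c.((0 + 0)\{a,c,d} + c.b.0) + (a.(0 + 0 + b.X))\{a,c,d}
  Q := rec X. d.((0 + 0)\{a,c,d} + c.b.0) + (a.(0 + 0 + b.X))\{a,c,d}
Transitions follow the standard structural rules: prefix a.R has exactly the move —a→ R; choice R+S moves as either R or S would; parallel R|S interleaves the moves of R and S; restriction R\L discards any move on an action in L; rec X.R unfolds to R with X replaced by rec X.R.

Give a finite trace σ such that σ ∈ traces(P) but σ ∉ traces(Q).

LTS(P): 4 reachable states
  p0 = rec X. c.((0 + 0)\{a,c,d} + c.b.0) + (a.(0 + 0 + b.X))\{a,c,d} | -c-> p1
  p1 = (0 + 0)\{a,c,d} + c.b.0 | -c-> p2
  p2 = b.0 | -b-> p3
  p3 = 0 | deadlocked
LTS(Q): 4 reachable states
  q0 = rec X. d.((0 + 0)\{a,c,d} + c.b.0) + (a.(0 + 0 + b.X))\{a,c,d} | -d-> q1
  q1 = (0 + 0)\{a,c,d} + c.b.0 | -c-> q2
  q2 = b.0 | -b-> q3
  q3 = 0 | deadlocked
Executing c from P (initial set {p0}):
  [1] c ⇒ {p1}
  — P admits the full trace.
Executing c from Q (initial set {q0}):
  [1] c ⇒ no successor for Q

c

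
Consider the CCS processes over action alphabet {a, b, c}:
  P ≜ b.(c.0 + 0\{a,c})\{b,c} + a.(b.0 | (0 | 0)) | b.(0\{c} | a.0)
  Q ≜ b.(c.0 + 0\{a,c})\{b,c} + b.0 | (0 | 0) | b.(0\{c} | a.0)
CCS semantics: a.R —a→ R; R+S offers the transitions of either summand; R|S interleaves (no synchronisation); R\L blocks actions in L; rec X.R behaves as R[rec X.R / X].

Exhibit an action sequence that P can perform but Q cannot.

a

Reachable graph of P (10 states):
  p0 = b.(c.0 + 0\{a,c})\{b,c} + a.(b.0 | (0 | 0)) | b.(0\{c} | a.0) | --a--▸ p1, --b--▸ p2, --b--▸ p3
  p1 = b.0 | (0 | 0) | b.(0\{c} | a.0) | --b--▸ p4, --b--▸ p5
  p2 = (c.0 + 0\{a,c})\{b,c} | ·
  p3 = a.(b.0 | (0 | 0)) | (0\{c} | a.0) | --a--▸ p5, --a--▸ p6
  p4 = 0 | (0 | 0) | b.(0\{c} | a.0) | --b--▸ p7
  p5 = b.0 | (0 | 0) | (0\{c} | a.0) | --a--▸ p8, --b--▸ p7
  p6 = a.(b.0 | (0 | 0)) | (0\{c} | 0) | --a--▸ p8
  p7 = 0 | (0 | 0) | (0\{c} | a.0) | --a--▸ p9
  p8 = b.0 | (0 | 0) | (0\{c} | 0) | --b--▸ p9
  p9 = 0 | (0 | 0) | (0\{c} | 0) | ·
Reachable graph of Q (7 states):
  q0 = b.(c.0 + 0\{a,c})\{b,c} + b.0 | (0 | 0) | b.(0\{c} | a.0) | --b--▸ q1, --b--▸ q2, --b--▸ q3
  q1 = (c.0 + 0\{a,c})\{b,c} | ·
  q2 = 0 | (0 | 0) | b.(0\{c} | a.0) | --b--▸ q4
  q3 = b.0 | (0 | 0) | (0\{c} | a.0) | --a--▸ q5, --b--▸ q4
  q4 = 0 | (0 | 0) | (0\{c} | a.0) | --a--▸ q6
  q5 = b.0 | (0 | 0) | (0\{c} | 0) | --b--▸ q6
  q6 = 0 | (0 | 0) | (0\{c} | 0) | ·
Executing a from P (initial set {p0}):
  step 1 (a): {p1}
  P completes σ.
Executing a from Q (initial set {q0}):
  step 1 (a): ∅ (Q stuck)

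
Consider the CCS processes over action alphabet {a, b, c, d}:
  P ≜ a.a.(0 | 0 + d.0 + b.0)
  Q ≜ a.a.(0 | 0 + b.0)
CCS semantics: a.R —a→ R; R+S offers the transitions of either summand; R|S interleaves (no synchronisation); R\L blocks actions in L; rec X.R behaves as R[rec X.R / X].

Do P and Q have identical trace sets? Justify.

traces(P) ≠ traces(Q) — witness ⟨aad⟩

Reachable graph of P (4 states):
  s0 = a.a.(0 | 0 + d.0 + b.0) ⊢ ··a··> s1
  s1 = a.(0 | 0 + d.0 + b.0) ⊢ ··a··> s2
  s2 = 0 | 0 + d.0 + b.0 ⊢ ··b··> s3, ··d··> s3
  s3 = 0 ⊢ deadlocked
Reachable graph of Q (4 states):
  t0 = a.a.(0 | 0 + b.0) ⊢ ··a··> t1
  t1 = a.(0 | 0 + b.0) ⊢ ··a··> t2
  t2 = 0 | 0 + b.0 ⊢ ··b··> t3
  t3 = 0 ⊢ deadlocked
Executing aad from P (initial set {s0}):
  step 1 (a): {s1}
  step 2 (a): {s2}
  step 3 (d): {s3}
  — P admits the full trace.
Executing aad from Q (initial set {t0}):
  step 1 (a): {t1}
  step 2 (a): {t2}
  step 3 (d): ∅ (Q stuck)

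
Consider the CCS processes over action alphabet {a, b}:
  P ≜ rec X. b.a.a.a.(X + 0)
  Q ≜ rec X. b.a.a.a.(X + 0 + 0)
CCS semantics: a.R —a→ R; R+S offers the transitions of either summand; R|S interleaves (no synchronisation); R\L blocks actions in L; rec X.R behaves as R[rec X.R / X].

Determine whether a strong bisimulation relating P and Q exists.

P ~ Q

Reachable graph of P (5 states):
  m0 = rec X. b.a.a.a.(X + 0) → --b--▸ m1
  m1 = a.a.a.((rec X. b.a.a.a.(X + 0)) + 0) → --a--▸ m2
  m2 = a.a.((rec X. b.a.a.a.(X + 0)) + 0) → --a--▸ m3
  m3 = a.((rec X. b.a.a.a.(X + 0)) + 0) → --a--▸ m4
  m4 = (rec X. b.a.a.a.(X + 0)) + 0 → --b--▸ m1
Reachable graph of Q (5 states):
  n0 = rec X. b.a.a.a.(X + 0 + 0) → --b--▸ n1
  n1 = a.a.a.((rec X. b.a.a.a.(X + 0 + 0)) + 0 + 0) → --a--▸ n2
  n2 = a.a.((rec X. b.a.a.a.(X + 0 + 0)) + 0 + 0) → --a--▸ n3
  n3 = a.((rec X. b.a.a.a.(X + 0 + 0)) + 0 + 0) → --a--▸ n4
  n4 = (rec X. b.a.a.a.(X + 0 + 0)) + 0 + 0 → --b--▸ n1
Bisimilarity quotient blocks:
  B0 = {m0, m4, n0, n4}
  B1 = {m1, n1}
  B2 = {m2, n2}
  B3 = {m3, n3}
m0 ∈ B0, n0 ∈ B0 → same block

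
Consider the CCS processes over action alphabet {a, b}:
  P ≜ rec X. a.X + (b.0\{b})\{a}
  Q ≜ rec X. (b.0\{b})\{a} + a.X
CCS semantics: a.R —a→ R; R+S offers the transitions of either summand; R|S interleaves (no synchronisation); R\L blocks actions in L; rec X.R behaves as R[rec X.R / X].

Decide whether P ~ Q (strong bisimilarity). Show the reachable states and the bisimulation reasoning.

LTS(P): 2 reachable states
  u0 = rec X. a.X + (b.0\{b})\{a} | -a-> u0, -b-> u1
  u1 = 0\{b}\{a} | deadlocked
LTS(Q): 2 reachable states
  v0 = rec X. (b.0\{b})\{a} + a.X | -a-> v0, -b-> v1
  v1 = 0\{b}\{a} | deadlocked
Bisimilarity quotient blocks:
  B0 = {u0, v0}
  B1 = {u1, v1}
u0 ∈ B0, v0 ∈ B0 → same block

bisimilar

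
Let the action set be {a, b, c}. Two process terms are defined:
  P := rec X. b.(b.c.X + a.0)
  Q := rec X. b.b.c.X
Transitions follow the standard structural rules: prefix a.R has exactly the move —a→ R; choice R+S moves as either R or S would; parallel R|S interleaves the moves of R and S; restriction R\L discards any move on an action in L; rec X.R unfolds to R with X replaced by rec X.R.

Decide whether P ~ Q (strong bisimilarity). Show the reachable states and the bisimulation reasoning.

P ≁ Q

LTS(P): 4 reachable states
  m0 = rec X. b.(b.c.X + a.0) ⊢ ··b··> m1
  m1 = b.c.(rec X. b.(b.c.X + a.0)) + a.0 ⊢ ··a··> m2, ··b··> m3
  m2 = 0 ⊢ ∅
  m3 = c.(rec X. b.(b.c.X + a.0)) ⊢ ··c··> m0
LTS(Q): 3 reachable states
  n0 = rec X. b.b.c.X ⊢ ··b··> n1
  n1 = b.c.(rec X. b.b.c.X) ⊢ ··b··> n2
  n2 = c.(rec X. b.b.c.X) ⊢ ··c··> n0
Coarsest stable partition (strong bisimilarity classes):
  B0 = {m0}
  B1 = {m1}
  B2 = {m2}
  B3 = {m3}
  B4 = {n0}
  B5 = {n1}
  B6 = {n2}
m0 ∈ B0, n0 ∈ B4 → different blocks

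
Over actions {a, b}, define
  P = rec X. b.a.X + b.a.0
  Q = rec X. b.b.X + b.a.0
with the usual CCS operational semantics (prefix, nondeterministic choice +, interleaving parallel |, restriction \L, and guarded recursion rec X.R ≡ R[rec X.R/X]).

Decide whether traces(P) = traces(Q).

Reachable graph of P (4 states):
  p0 = rec X. b.a.X + b.a.0 :: =b=> p1, =b=> p2
  p1 = a.(rec X. b.a.X + b.a.0) :: =a=> p0
  p2 = a.0 :: =a=> p3
  p3 = 0 :: deadlocked
Reachable graph of Q (4 states):
  q0 = rec X. b.b.X + b.a.0 :: =b=> q1, =b=> q2
  q1 = a.0 :: =a=> q3
  q2 = b.(rec X. b.b.X + b.a.0) :: =b=> q0
  q3 = 0 :: deadlocked
Trace ⟨bab⟩ through P, begin at {p0}:
  [1] b ⇒ {p1, p2}
  [2] a ⇒ {p0, p3}
  [3] b ⇒ {p1, p2}
  ✓ P
Trace ⟨bab⟩ through Q, begin at {q0}:
  [1] b ⇒ {q1, q2}
  [2] a ⇒ {q3}
  [3] b ⇒ ∅ (Q stuck)

traces(P) ≠ traces(Q) — witness ⟨bab⟩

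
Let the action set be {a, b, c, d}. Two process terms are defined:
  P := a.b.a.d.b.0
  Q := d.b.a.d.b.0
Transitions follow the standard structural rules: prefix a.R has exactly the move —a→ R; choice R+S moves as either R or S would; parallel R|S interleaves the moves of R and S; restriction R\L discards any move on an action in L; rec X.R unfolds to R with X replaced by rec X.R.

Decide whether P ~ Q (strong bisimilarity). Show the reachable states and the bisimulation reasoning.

P ≁ Q

P's transition system — 6 states:
  m0 = a.b.a.d.b.0 :: --a--▸ m1
  m1 = b.a.d.b.0 :: --b--▸ m2
  m2 = a.d.b.0 :: --a--▸ m3
  m3 = d.b.0 :: --d--▸ m4
  m4 = b.0 :: --b--▸ m5
  m5 = 0 :: ·
Q's transition system — 6 states:
  n0 = d.b.a.d.b.0 :: --d--▸ n1
  n1 = b.a.d.b.0 :: --b--▸ n2
  n2 = a.d.b.0 :: --a--▸ n3
  n3 = d.b.0 :: --d--▸ n4
  n4 = b.0 :: --b--▸ n5
  n5 = 0 :: ·
Bisimilarity quotient blocks:
  B0 = {m0}
  B1 = {m1, n1}
  B2 = {m2, n2}
  B3 = {m3, n3}
  B4 = {m4, n4}
  B5 = {m5, n5}
  B6 = {n0}
m0 ∈ B0, n0 ∈ B6 → different blocks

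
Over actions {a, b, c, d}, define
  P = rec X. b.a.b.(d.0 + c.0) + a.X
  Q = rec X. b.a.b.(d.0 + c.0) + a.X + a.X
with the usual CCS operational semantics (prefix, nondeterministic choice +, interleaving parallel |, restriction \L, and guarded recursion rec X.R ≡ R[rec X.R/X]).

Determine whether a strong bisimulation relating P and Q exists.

Reachable graph of P (5 states):
  u0 = rec X. b.a.b.(d.0 + c.0) + a.X | -a-> u0, -b-> u1
  u1 = a.b.(d.0 + c.0) | -a-> u2
  u2 = b.(d.0 + c.0) | -b-> u3
  u3 = d.0 + c.0 | -c-> u4, -d-> u4
  u4 = 0 | ∅
Reachable graph of Q (5 states):
  v0 = rec X. b.a.b.(d.0 + c.0) + a.X + a.X | -a-> v0, -b-> v1
  v1 = a.b.(d.0 + c.0) | -a-> v2
  v2 = b.(d.0 + c.0) | -b-> v3
  v3 = d.0 + c.0 | -c-> v4, -d-> v4
  v4 = 0 | ∅
Coarsest stable partition (strong bisimilarity classes):
  B0 = {u0, v0}
  B1 = {u1, v1}
  B2 = {u2, v2}
  B3 = {u3, v3}
  B4 = {u4, v4}
u0 ∈ B0, v0 ∈ B0 → same block

P ~ Q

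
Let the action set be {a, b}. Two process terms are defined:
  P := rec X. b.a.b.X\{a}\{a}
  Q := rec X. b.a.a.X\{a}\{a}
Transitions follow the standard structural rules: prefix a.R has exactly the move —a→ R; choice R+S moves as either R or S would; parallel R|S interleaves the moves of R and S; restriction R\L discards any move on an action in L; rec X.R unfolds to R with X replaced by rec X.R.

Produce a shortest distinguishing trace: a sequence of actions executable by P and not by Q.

P's transition system — 5 states:
  s0 = rec X. b.a.b.X\{a}\{a} → --b--▸ s1
  s1 = a.b.(rec X. b.a.b.X\{a}\{a})\{a}\{a} → --a--▸ s2
  s2 = b.(rec X. b.a.b.X\{a}\{a})\{a}\{a} → --b--▸ s3
  s3 = (rec X. b.a.b.X\{a}\{a})\{a}\{a} → --b--▸ s4
  s4 = (a.b.(rec X. b.a.b.X\{a}\{a})\{a}\{a})\{a}\{a} → ∅
Q's transition system — 5 states:
  t0 = rec X. b.a.a.X\{a}\{a} → --b--▸ t1
  t1 = a.a.(rec X. b.a.a.X\{a}\{a})\{a}\{a} → --a--▸ t2
  t2 = a.(rec X. b.a.a.X\{a}\{a})\{a}\{a} → --a--▸ t3
  t3 = (rec X. b.a.a.X\{a}\{a})\{a}\{a} → --b--▸ t4
  t4 = (a.a.(rec X. b.a.a.X\{a}\{a})\{a}\{a})\{a}\{a} → ∅
Run σ = ⟨bab⟩ on P: start {s0}
  [1] b ⇒ {s1}
  [2] a ⇒ {s2}
  [3] b ⇒ {s3}
  — P admits the full trace.
Run σ = ⟨bab⟩ on Q: start {t0}
  [1] b ⇒ {t1}
  [2] a ⇒ {t2}
  [3] b ⇒ ∅ (Q stuck)

bab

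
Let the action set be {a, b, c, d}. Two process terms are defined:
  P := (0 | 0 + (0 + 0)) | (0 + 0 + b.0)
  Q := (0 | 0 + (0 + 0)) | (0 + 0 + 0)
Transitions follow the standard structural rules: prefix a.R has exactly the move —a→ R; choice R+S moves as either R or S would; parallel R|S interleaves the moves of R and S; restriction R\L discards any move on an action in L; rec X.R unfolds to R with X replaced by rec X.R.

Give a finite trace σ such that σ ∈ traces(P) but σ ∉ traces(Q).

b

LTS(P): 2 reachable states
  u0 = (0 | 0 + (0 + 0)) | (0 + 0 + b.0) | --b--▸ u1
  u1 = (0 | 0 + (0 + 0)) | 0 | stopped
LTS(Q): 1 reachable states
  v0 = (0 | 0 + (0 + 0)) | (0 + 0 + 0) | stopped
Trace ⟨b⟩ through P, begin at {u0}:
  step 1 (b): {u1}
  ✓ P
Trace ⟨b⟩ through Q, begin at {v0}:
  step 1 (b): ∅ (Q stuck)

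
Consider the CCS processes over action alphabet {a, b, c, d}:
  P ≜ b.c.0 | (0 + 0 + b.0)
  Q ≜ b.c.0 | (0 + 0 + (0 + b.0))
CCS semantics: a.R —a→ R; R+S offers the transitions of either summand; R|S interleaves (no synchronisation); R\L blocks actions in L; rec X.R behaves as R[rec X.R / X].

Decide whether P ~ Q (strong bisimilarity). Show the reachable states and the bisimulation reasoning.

Reachable graph of P (6 states):
  p0 = b.c.0 | (0 + 0 + b.0) :: ··b··> p1, ··b··> p2
  p1 = b.c.0 | 0 :: ··b··> p3
  p2 = c.0 | (0 + 0 + b.0) :: ··b··> p3, ··c··> p4
  p3 = c.0 | 0 :: ··c··> p5
  p4 = 0 | (0 + 0 + b.0) :: ··b··> p5
  p5 = 0 | 0 :: ∅
Reachable graph of Q (6 states):
  q0 = b.c.0 | (0 + 0 + (0 + b.0)) :: ··b··> q1, ··b··> q2
  q1 = b.c.0 | 0 :: ··b··> q3
  q2 = c.0 | (0 + 0 + (0 + b.0)) :: ··b··> q3, ··c··> q4
  q3 = c.0 | 0 :: ··c··> q5
  q4 = 0 | (0 + 0 + (0 + b.0)) :: ··b··> q5
  q5 = 0 | 0 :: ∅
Partition-refinement fixed point:
  B0 = {p0, q0}
  B1 = {p1, q1}
  B2 = {p3, q3}
  B3 = {p5, q5}
  B4 = {p2, q2}
  B5 = {p4, q4}
p0 ∈ B0, q0 ∈ B0 → same block

YES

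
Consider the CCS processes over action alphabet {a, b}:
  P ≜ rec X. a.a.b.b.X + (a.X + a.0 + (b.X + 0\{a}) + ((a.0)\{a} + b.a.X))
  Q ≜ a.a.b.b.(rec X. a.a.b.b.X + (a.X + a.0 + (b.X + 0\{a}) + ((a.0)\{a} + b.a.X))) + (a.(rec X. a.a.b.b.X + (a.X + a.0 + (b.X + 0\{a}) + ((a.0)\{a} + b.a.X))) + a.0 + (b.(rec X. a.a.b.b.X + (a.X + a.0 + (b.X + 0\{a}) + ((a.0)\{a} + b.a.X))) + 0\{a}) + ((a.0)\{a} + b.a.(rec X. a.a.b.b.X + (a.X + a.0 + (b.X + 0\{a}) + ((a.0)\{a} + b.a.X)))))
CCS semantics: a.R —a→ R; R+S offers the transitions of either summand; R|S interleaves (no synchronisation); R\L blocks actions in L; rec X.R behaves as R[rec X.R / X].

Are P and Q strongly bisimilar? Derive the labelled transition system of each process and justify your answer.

P's transition system — 6 states:
  s0 = rec X. a.a.b.b.X + (a.X + a.0 + (b.X + 0\{a}) + ((a.0)\{a} + b.a.X)) | --a--▸ s0, --a--▸ s1, --a--▸ s2, --b--▸ s0, --b--▸ s3
  s1 = 0 | ∅
  s2 = a.b.b.(rec X. a.a.b.b.X + (a.X + a.0 + (b.X + 0\{a}) + ((a.0)\{a} + b.a.X))) | --a--▸ s4
  s3 = a.(rec X. a.a.b.b.X + (a.X + a.0 + (b.X + 0\{a}) + ((a.0)\{a} + b.a.X))) | --a--▸ s0
  s4 = b.b.(rec X. a.a.b.b.X + (a.X + a.0 + (b.X + 0\{a}) + ((a.0)\{a} + b.a.X))) | --b--▸ s5
  s5 = b.(rec X. a.a.b.b.X + (a.X + a.0 + (b.X + 0\{a}) + ((a.0)\{a} + b.a.X))) | --b--▸ s0
Q's transition system — 7 states:
  t0 = a.a.b.b.(rec X. a.a.b.b.X + (a.X + a.0 + (b.X + 0\{a}) + ((a.0)\{a} + b.a.X))) + (a.(rec X. a.a.b.b.X + (a.X + a.0 + (b.X + 0\{a}) + ((a.0)\{a} + b.a.X))) + a.0 + (b.(rec X. a.a.b.b.X + (a.X + a.0 + (b.X + 0\{a}) + ((a.0)\{a} + b.a.X))) + 0\{a}) + ((a.0)\{a} + b.a.(rec X. a.a.b.b.X + (a.X + a.0 + (b.X + 0\{a}) + ((a.0)\{a} + b.a.X))))) | --a--▸ t1, --a--▸ t2, --a--▸ t3, --b--▸ t3, --b--▸ t4
  t1 = 0 | ∅
  t2 = a.b.b.(rec X. a.a.b.b.X + (a.X + a.0 + (b.X + 0\{a}) + ((a.0)\{a} + b.a.X))) | --a--▸ t5
  t3 = rec X. a.a.b.b.X + (a.X + a.0 + (b.X + 0\{a}) + ((a.0)\{a} + b.a.X)) | --a--▸ t1, --a--▸ t2, --a--▸ t3, --b--▸ t3, --b--▸ t4
  t4 = a.(rec X. a.a.b.b.X + (a.X + a.0 + (b.X + 0\{a}) + ((a.0)\{a} + b.a.X))) | --a--▸ t3
  t5 = b.b.(rec X. a.a.b.b.X + (a.X + a.0 + (b.X + 0\{a}) + ((a.0)\{a} + b.a.X))) | --b--▸ t6
  t6 = b.(rec X. a.a.b.b.X + (a.X + a.0 + (b.X + 0\{a}) + ((a.0)\{a} + b.a.X))) | --b--▸ t3
Partition-refinement fixed point:
  B0 = {s0, t0, t3}
  B1 = {s1, t1}
  B2 = {s2, t2}
  B3 = {s4, t5}
  B4 = {s5, t6}
  B5 = {s3, t4}
s0 ∈ B0, t0 ∈ B0 → same block

bisimilar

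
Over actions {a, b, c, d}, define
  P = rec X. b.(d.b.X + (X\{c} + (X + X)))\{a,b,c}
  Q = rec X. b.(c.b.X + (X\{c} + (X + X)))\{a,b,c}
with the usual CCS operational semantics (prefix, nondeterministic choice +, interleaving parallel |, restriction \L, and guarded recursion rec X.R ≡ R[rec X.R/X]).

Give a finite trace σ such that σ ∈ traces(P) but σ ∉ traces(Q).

bd

LTS(P): 3 reachable states
  s0 = rec X. b.(d.b.X + (X\{c} + (X + X)))\{a,b,c} ⊢ ··b··> s1
  s1 = (d.b.(rec X. b.(d.b.X + (X\{c} + (X + X)))\{a,b,c}) + ((rec X. b.(d.b.X + (X\{c} + (X + X)))\{a,b,c})\{c} + ((rec X. b.(d.b.X + (X\{c} + (X + X)))\{a,b,c}) + (rec X. b.(d.b.X + (X\{c} + (X + X)))\{a,b,c}))))\{a,b,c} ⊢ ··d··> s2
  s2 = (b.(rec X. b.(d.b.X + (X\{c} + (X + X)))\{a,b,c}))\{a,b,c} ⊢ deadlocked
LTS(Q): 2 reachable states
  t0 = rec X. b.(c.b.X + (X\{c} + (X + X)))\{a,b,c} ⊢ ··b··> t1
  t1 = (c.b.(rec X. b.(c.b.X + (X\{c} + (X + X)))\{a,b,c}) + ((rec X. b.(c.b.X + (X\{c} + (X + X)))\{a,b,c})\{c} + ((rec X. b.(c.b.X + (X\{c} + (X + X)))\{a,b,c}) + (rec X. b.(c.b.X + (X\{c} + (X + X)))\{a,b,c}))))\{a,b,c} ⊢ deadlocked
Run σ = ⟨bd⟩ on P: start {s0}
  step 1 (b): {s1}
  step 2 (d): {s2}
  P completes σ.
Run σ = ⟨bd⟩ on Q: start {t0}
  step 1 (b): {t1}
  step 2 (d): no successor for Q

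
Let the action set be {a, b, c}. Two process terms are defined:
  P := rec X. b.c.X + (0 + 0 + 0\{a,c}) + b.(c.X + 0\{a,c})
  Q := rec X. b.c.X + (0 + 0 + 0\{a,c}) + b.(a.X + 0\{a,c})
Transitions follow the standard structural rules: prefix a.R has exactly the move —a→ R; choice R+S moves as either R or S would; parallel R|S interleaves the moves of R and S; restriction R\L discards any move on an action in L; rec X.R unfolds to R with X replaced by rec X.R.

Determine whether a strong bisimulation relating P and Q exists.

not bisimilar

P's transition system — 3 states:
  m0 = rec X. b.c.X + (0 + 0 + 0\{a,c}) + b.(c.X + 0\{a,c}) :: --b--▸ m1, --b--▸ m2
  m1 = c.(rec X. b.c.X + (0 + 0 + 0\{a,c}) + b.(c.X + 0\{a,c})) :: --c--▸ m0
  m2 = c.(rec X. b.c.X + (0 + 0 + 0\{a,c}) + b.(c.X + 0\{a,c})) + 0\{a,c} :: --c--▸ m0
Q's transition system — 3 states:
  n0 = rec X. b.c.X + (0 + 0 + 0\{a,c}) + b.(a.X + 0\{a,c}) :: --b--▸ n1, --b--▸ n2
  n1 = a.(rec X. b.c.X + (0 + 0 + 0\{a,c}) + b.(a.X + 0\{a,c})) + 0\{a,c} :: --a--▸ n0
  n2 = c.(rec X. b.c.X + (0 + 0 + 0\{a,c}) + b.(a.X + 0\{a,c})) :: --c--▸ n0
Coarsest stable partition (strong bisimilarity classes):
  B0 = {m0}
  B1 = {m1, m2}
  B2 = {n0}
  B3 = {n2}
  B4 = {n1}
m0 ∈ B0, n0 ∈ B2 → different blocks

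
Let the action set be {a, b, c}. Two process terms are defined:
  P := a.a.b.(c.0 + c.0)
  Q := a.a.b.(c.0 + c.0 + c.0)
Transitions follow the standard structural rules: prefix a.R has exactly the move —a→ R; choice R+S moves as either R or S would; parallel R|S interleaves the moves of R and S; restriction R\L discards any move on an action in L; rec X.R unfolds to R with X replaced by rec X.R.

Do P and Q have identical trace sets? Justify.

traces(P) = traces(Q)

LTS(P): 5 reachable states
  m0 = a.a.b.(c.0 + c.0) ⊢ =a=> m1
  m1 = a.b.(c.0 + c.0) ⊢ =a=> m2
  m2 = b.(c.0 + c.0) ⊢ =b=> m3
  m3 = c.0 + c.0 ⊢ =c=> m4
  m4 = 0 ⊢ (no moves)
LTS(Q): 5 reachable states
  n0 = a.a.b.(c.0 + c.0 + c.0) ⊢ =a=> n1
  n1 = a.b.(c.0 + c.0 + c.0) ⊢ =a=> n2
  n2 = b.(c.0 + c.0 + c.0) ⊢ =b=> n3
  n3 = c.0 + c.0 + c.0 ⊢ =c=> n4
  n4 = 0 ⊢ (no moves)
Coarsest stable partition (strong bisimilarity classes):
  B0 = {m0, n0}
  B1 = {m1, n1}
  B2 = {m2, n2}
  B3 = {m3, n3}
  B4 = {m4, n4}
m0 ∈ B0, n0 ∈ B0 → same block
Bisimilar ⇒ trace-equivalent.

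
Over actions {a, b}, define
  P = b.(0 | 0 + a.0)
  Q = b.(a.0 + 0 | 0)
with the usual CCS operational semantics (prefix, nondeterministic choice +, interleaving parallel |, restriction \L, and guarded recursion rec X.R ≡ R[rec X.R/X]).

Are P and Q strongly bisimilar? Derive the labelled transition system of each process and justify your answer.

Reachable graph of P (3 states):
  m0 = b.(0 | 0 + a.0) → =b=> m1
  m1 = 0 | 0 + a.0 → =a=> m2
  m2 = 0 → ·
Reachable graph of Q (3 states):
  n0 = b.(a.0 + 0 | 0) → =b=> n1
  n1 = a.0 + 0 | 0 → =a=> n2
  n2 = 0 → ·
Partition-refinement fixed point:
  B0 = {m0, n0}
  B1 = {m1, n1}
  B2 = {m2, n2}
m0 ∈ B0, n0 ∈ B0 → same block

bisimilar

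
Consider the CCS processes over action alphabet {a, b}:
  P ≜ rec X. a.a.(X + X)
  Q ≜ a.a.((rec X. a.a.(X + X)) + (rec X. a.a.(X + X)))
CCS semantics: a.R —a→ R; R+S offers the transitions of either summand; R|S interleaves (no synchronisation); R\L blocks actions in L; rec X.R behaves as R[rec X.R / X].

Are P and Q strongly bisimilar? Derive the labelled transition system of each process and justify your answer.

P's transition system — 3 states:
  p0 = rec X. a.a.(X + X) :: =a=> p1
  p1 = a.((rec X. a.a.(X + X)) + (rec X. a.a.(X + X))) :: =a=> p2
  p2 = (rec X. a.a.(X + X)) + (rec X. a.a.(X + X)) :: =a=> p1
Q's transition system — 3 states:
  q0 = a.a.((rec X. a.a.(X + X)) + (rec X. a.a.(X + X))) :: =a=> q1
  q1 = a.((rec X. a.a.(X + X)) + (rec X. a.a.(X + X))) :: =a=> q2
  q2 = (rec X. a.a.(X + X)) + (rec X. a.a.(X + X)) :: =a=> q1
Coarsest stable partition (strong bisimilarity classes):
  B0 = {p0, p1, p2, q0, q1, q2}
p0 ∈ B0, q0 ∈ B0 → same block

P ~ Q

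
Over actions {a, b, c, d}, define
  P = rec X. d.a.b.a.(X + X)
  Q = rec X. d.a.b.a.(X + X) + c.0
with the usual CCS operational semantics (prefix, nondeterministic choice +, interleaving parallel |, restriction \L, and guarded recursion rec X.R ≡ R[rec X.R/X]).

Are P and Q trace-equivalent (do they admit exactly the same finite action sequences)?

Reachable graph of P (5 states):
  u0 = rec X. d.a.b.a.(X + X) | =d=> u1
  u1 = a.b.a.((rec X. d.a.b.a.(X + X)) + (rec X. d.a.b.a.(X + X))) | =a=> u2
  u2 = b.a.((rec X. d.a.b.a.(X + X)) + (rec X. d.a.b.a.(X + X))) | =b=> u3
  u3 = a.((rec X. d.a.b.a.(X + X)) + (rec X. d.a.b.a.(X + X))) | =a=> u4
  u4 = (rec X. d.a.b.a.(X + X)) + (rec X. d.a.b.a.(X + X)) | =d=> u1
Reachable graph of Q (6 states):
  v0 = rec X. d.a.b.a.(X + X) + c.0 | =c=> v1, =d=> v2
  v1 = 0 | ·
  v2 = a.b.a.((rec X. d.a.b.a.(X + X) + c.0) + (rec X. d.a.b.a.(X + X) + c.0)) | =a=> v3
  v3 = b.a.((rec X. d.a.b.a.(X + X) + c.0) + (rec X. d.a.b.a.(X + X) + c.0)) | =b=> v4
  v4 = a.((rec X. d.a.b.a.(X + X) + c.0) + (rec X. d.a.b.a.(X + X) + c.0)) | =a=> v5
  v5 = (rec X. d.a.b.a.(X + X) + c.0) + (rec X. d.a.b.a.(X + X) + c.0) | =c=> v1, =d=> v2
Trace ⟨c⟩ through Q, begin at {v0}:
  step 1 (c): {v1}
  ✓ Q
Trace ⟨c⟩ through P, begin at {u0}:
  step 1 (c): ∅  — P cannot continue

traces(P) ≠ traces(Q) — witness ⟨c⟩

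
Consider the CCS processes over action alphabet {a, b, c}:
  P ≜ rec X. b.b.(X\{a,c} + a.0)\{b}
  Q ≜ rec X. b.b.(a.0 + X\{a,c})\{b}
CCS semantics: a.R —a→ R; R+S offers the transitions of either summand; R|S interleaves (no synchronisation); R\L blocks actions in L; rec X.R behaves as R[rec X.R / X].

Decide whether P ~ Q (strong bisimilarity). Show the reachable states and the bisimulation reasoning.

LTS(P): 4 reachable states
  s0 = rec X. b.b.(X\{a,c} + a.0)\{b} ⊢ ··b··> s1
  s1 = b.((rec X. b.b.(X\{a,c} + a.0)\{b})\{a,c} + a.0)\{b} ⊢ ··b··> s2
  s2 = ((rec X. b.b.(X\{a,c} + a.0)\{b})\{a,c} + a.0)\{b} ⊢ ··a··> s3
  s3 = 0\{b} ⊢ stopped
LTS(Q): 4 reachable states
  t0 = rec X. b.b.(a.0 + X\{a,c})\{b} ⊢ ··b··> t1
  t1 = b.(a.0 + (rec X. b.b.(a.0 + X\{a,c})\{b})\{a,c})\{b} ⊢ ··b··> t2
  t2 = (a.0 + (rec X. b.b.(a.0 + X\{a,c})\{b})\{a,c})\{b} ⊢ ··a··> t3
  t3 = 0\{b} ⊢ stopped
Bisimilarity quotient blocks:
  B0 = {s0, t0}
  B1 = {s1, t1}
  B2 = {s2, t2}
  B3 = {s3, t3}
s0 ∈ B0, t0 ∈ B0 → same block

bisimilar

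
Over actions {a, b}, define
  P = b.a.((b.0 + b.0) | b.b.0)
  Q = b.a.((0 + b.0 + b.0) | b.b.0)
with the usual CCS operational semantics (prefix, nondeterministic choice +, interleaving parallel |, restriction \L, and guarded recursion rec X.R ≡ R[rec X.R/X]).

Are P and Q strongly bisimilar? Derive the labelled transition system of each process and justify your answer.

P's transition system — 8 states:
  u0 = b.a.((b.0 + b.0) | b.b.0) | —b→ u1
  u1 = a.((b.0 + b.0) | b.b.0) | —a→ u2
  u2 = (b.0 + b.0) | b.b.0 | —b→ u3, —b→ u4
  u3 = (b.0 + b.0) | b.0 | —b→ u5, —b→ u6
  u4 = 0 | b.b.0 | —b→ u6
  u5 = (b.0 + b.0) | 0 | —b→ u7
  u6 = 0 | b.0 | —b→ u7
  u7 = 0 | 0 | deadlocked
Q's transition system — 8 states:
  v0 = b.a.((0 + b.0 + b.0) | b.b.0) | —b→ v1
  v1 = a.((0 + b.0 + b.0) | b.b.0) | —a→ v2
  v2 = (0 + b.0 + b.0) | b.b.0 | —b→ v3, —b→ v4
  v3 = (0 + b.0 + b.0) | b.0 | —b→ v5, —b→ v6
  v4 = 0 | b.b.0 | —b→ v6
  v5 = (0 + b.0 + b.0) | 0 | —b→ v7
  v6 = 0 | b.0 | —b→ v7
  v7 = 0 | 0 | deadlocked
Bisimilarity quotient blocks:
  B0 = {u0, v0}
  B1 = {u1, v1}
  B2 = {u2, v2}
  B3 = {u3, u4, v3, v4}
  B4 = {u5, u6, v5, v6}
  B5 = {u7, v7}
u0 ∈ B0, v0 ∈ B0 → same block

P ~ Q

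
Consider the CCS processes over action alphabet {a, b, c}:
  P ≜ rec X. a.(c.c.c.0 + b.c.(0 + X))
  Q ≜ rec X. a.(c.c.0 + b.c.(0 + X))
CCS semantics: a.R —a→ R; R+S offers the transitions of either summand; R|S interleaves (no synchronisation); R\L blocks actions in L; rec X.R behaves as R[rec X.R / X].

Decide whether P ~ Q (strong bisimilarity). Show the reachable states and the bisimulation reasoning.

Reachable graph of P (7 states):
  u0 = rec X. a.(c.c.c.0 + b.c.(0 + X)) :: —a→ u1
  u1 = c.c.c.0 + b.c.(0 + (rec X. a.(c.c.c.0 + b.c.(0 + X)))) :: —b→ u2, —c→ u3
  u2 = c.(0 + (rec X. a.(c.c.c.0 + b.c.(0 + X)))) :: —c→ u4
  u3 = c.c.0 :: —c→ u5
  u4 = 0 + (rec X. a.(c.c.c.0 + b.c.(0 + X))) :: —a→ u1
  u5 = c.0 :: —c→ u6
  u6 = 0 :: ∅
Reachable graph of Q (6 states):
  v0 = rec X. a.(c.c.0 + b.c.(0 + X)) :: —a→ v1
  v1 = c.c.0 + b.c.(0 + (rec X. a.(c.c.0 + b.c.(0 + X)))) :: —b→ v2, —c→ v3
  v2 = c.(0 + (rec X. a.(c.c.0 + b.c.(0 + X)))) :: —c→ v4
  v3 = c.0 :: —c→ v5
  v4 = 0 + (rec X. a.(c.c.0 + b.c.(0 + X))) :: —a→ v1
  v5 = 0 :: ∅
Bisimilarity quotient blocks:
  B0 = {u0, u4}
  B1 = {u1}
  B2 = {u2}
  B3 = {u3}
  B4 = {u5, v3}
  B5 = {u6, v5}
  B6 = {v0, v4}
  B7 = {v1}
  B8 = {v2}
u0 ∈ B0, v0 ∈ B6 → different blocks

not bisimilar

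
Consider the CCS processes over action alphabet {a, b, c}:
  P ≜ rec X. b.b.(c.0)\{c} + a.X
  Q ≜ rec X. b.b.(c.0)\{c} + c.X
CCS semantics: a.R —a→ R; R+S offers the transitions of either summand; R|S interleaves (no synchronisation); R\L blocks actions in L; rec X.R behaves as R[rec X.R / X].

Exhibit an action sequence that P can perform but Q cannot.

a

P's transition system — 3 states:
  m0 = rec X. b.b.(c.0)\{c} + a.X → =a=> m0, =b=> m1
  m1 = b.(c.0)\{c} → =b=> m2
  m2 = (c.0)\{c} → (no moves)
Q's transition system — 3 states:
  n0 = rec X. b.b.(c.0)\{c} + c.X → =b=> n1, =c=> n0
  n1 = b.(c.0)\{c} → =b=> n2
  n2 = (c.0)\{c} → (no moves)
Run σ = ⟨a⟩ on P: start {m0}
  step 1 (a): {m0}
  P completes σ.
Run σ = ⟨a⟩ on Q: start {n0}
  step 1 (a): no successor for Q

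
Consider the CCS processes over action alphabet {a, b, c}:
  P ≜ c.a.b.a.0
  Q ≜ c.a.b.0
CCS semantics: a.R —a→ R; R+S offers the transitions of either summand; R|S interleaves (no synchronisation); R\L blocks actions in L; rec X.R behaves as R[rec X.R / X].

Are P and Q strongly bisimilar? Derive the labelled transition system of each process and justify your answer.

NO

Reachable graph of P (5 states):
  m0 = c.a.b.a.0 → ··c··> m1
  m1 = a.b.a.0 → ··a··> m2
  m2 = b.a.0 → ··b··> m3
  m3 = a.0 → ··a··> m4
  m4 = 0 → ∅
Reachable graph of Q (4 states):
  n0 = c.a.b.0 → ··c··> n1
  n1 = a.b.0 → ··a··> n2
  n2 = b.0 → ··b··> n3
  n3 = 0 → ∅
Partition-refinement fixed point:
  B0 = {m0}
  B1 = {m1}
  B2 = {m2}
  B3 = {m3}
  B4 = {m4, n3}
  B5 = {n0}
  B6 = {n1}
  B7 = {n2}
m0 ∈ B0, n0 ∈ B5 → different blocks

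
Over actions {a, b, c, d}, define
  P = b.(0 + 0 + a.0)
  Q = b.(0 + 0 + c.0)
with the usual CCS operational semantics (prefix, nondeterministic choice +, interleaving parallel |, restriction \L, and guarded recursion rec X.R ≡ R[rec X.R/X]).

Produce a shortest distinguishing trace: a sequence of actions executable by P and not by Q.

Reachable graph of P (3 states):
  s0 = b.(0 + 0 + a.0) has moves =b=> s1
  s1 = 0 + 0 + a.0 has moves =a=> s2
  s2 = 0 has moves stopped
Reachable graph of Q (3 states):
  t0 = b.(0 + 0 + c.0) has moves =b=> t1
  t1 = 0 + 0 + c.0 has moves =c=> t2
  t2 = 0 has moves stopped
Executing ba from P (initial set {s0}):
  [1] b ⇒ {s1}
  [2] a ⇒ {s2}
  ✓ P
Executing ba from Q (initial set {t0}):
  [1] b ⇒ {t1}
  [2] a ⇒ no successor for Q

ba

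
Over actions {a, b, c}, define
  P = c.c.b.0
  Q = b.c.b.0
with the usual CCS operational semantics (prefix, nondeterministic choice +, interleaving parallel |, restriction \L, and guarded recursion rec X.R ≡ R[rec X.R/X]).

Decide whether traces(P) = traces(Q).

Reachable graph of P (4 states):
  p0 = c.c.b.0 ⊢ -c-> p1
  p1 = c.b.0 ⊢ -c-> p2
  p2 = b.0 ⊢ -b-> p3
  p3 = 0 ⊢ ∅
Reachable graph of Q (4 states):
  q0 = b.c.b.0 ⊢ -b-> q1
  q1 = c.b.0 ⊢ -c-> q2
  q2 = b.0 ⊢ -b-> q3
  q3 = 0 ⊢ ∅
Trace ⟨c⟩ through P, begin at {p0}:
  step 1 (c): {p1}
  ✓ P
Trace ⟨c⟩ through Q, begin at {q0}:
  step 1 (c): no successor for Q

traces(P) ≠ traces(Q) — witness ⟨c⟩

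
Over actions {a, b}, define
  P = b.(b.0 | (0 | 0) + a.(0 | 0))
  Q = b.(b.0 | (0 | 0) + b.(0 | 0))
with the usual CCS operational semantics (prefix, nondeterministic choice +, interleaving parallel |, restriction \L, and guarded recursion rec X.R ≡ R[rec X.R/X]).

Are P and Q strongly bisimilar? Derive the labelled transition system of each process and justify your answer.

not bisimilar

LTS(P): 4 reachable states
  m0 = b.(b.0 | (0 | 0) + a.(0 | 0)) | -b-> m1
  m1 = b.0 | (0 | 0) + a.(0 | 0) | -a-> m2, -b-> m3
  m2 = 0 | 0 | deadlocked
  m3 = 0 | (0 | 0) | deadlocked
LTS(Q): 4 reachable states
  n0 = b.(b.0 | (0 | 0) + b.(0 | 0)) | -b-> n1
  n1 = b.0 | (0 | 0) + b.(0 | 0) | -b-> n2, -b-> n3
  n2 = 0 | (0 | 0) | deadlocked
  n3 = 0 | 0 | deadlocked
Coarsest stable partition (strong bisimilarity classes):
  B0 = {m0}
  B1 = {m1}
  B2 = {m2, m3, n2, n3}
  B3 = {n0}
  B4 = {n1}
m0 ∈ B0, n0 ∈ B3 → different blocks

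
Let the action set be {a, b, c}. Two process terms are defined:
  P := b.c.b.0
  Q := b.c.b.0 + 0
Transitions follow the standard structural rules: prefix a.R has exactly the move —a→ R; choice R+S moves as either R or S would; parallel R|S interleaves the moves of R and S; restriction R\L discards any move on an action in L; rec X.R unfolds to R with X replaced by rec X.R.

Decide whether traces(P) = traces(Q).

YES

P's transition system — 4 states:
  u0 = b.c.b.0 has moves —b→ u1
  u1 = c.b.0 has moves —c→ u2
  u2 = b.0 has moves —b→ u3
  u3 = 0 has moves stopped
Q's transition system — 4 states:
  v0 = b.c.b.0 + 0 has moves —b→ v1
  v1 = c.b.0 has moves —c→ v2
  v2 = b.0 has moves —b→ v3
  v3 = 0 has moves stopped
Coarsest stable partition (strong bisimilarity classes):
  B0 = {u0, v0}
  B1 = {u1, v1}
  B2 = {u2, v2}
  B3 = {u3, v3}
u0 ∈ B0, v0 ∈ B0 → same block
Bisimilar ⇒ trace-equivalent.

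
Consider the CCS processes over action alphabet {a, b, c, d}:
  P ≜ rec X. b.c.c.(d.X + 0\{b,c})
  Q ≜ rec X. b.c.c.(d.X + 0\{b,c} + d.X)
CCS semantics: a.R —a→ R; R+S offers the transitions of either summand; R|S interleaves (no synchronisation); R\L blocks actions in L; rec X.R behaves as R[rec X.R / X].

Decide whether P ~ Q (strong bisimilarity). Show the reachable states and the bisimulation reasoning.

P ~ Q

P's transition system — 4 states:
  m0 = rec X. b.c.c.(d.X + 0\{b,c}) ⊢ —b→ m1
  m1 = c.c.(d.(rec X. b.c.c.(d.X + 0\{b,c})) + 0\{b,c}) ⊢ —c→ m2
  m2 = c.(d.(rec X. b.c.c.(d.X + 0\{b,c})) + 0\{b,c}) ⊢ —c→ m3
  m3 = d.(rec X. b.c.c.(d.X + 0\{b,c})) + 0\{b,c} ⊢ —d→ m0
Q's transition system — 4 states:
  n0 = rec X. b.c.c.(d.X + 0\{b,c} + d.X) ⊢ —b→ n1
  n1 = c.c.(d.(rec X. b.c.c.(d.X + 0\{b,c} + d.X)) + 0\{b,c} + d.(rec X. b.c.c.(d.X + 0\{b,c} + d.X))) ⊢ —c→ n2
  n2 = c.(d.(rec X. b.c.c.(d.X + 0\{b,c} + d.X)) + 0\{b,c} + d.(rec X. b.c.c.(d.X + 0\{b,c} + d.X))) ⊢ —c→ n3
  n3 = d.(rec X. b.c.c.(d.X + 0\{b,c} + d.X)) + 0\{b,c} + d.(rec X. b.c.c.(d.X + 0\{b,c} + d.X)) ⊢ —d→ n0
Bisimilarity quotient blocks:
  B0 = {m0, n0}
  B1 = {m1, n1}
  B2 = {m2, n2}
  B3 = {m3, n3}
m0 ∈ B0, n0 ∈ B0 → same block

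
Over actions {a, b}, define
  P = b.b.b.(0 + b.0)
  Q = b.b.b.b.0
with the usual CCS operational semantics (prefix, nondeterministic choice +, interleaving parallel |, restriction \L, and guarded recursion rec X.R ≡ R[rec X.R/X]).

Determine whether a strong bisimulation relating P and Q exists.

P's transition system — 5 states:
  s0 = b.b.b.(0 + b.0) → ··b··> s1
  s1 = b.b.(0 + b.0) → ··b··> s2
  s2 = b.(0 + b.0) → ··b··> s3
  s3 = 0 + b.0 → ··b··> s4
  s4 = 0 → (no moves)
Q's transition system — 5 states:
  t0 = b.b.b.b.0 → ··b··> t1
  t1 = b.b.b.0 → ··b··> t2
  t2 = b.b.0 → ··b··> t3
  t3 = b.0 → ··b··> t4
  t4 = 0 → (no moves)
Partition-refinement fixed point:
  B0 = {s0, t0}
  B1 = {s1, t1}
  B2 = {s2, t2}
  B3 = {s3, t3}
  B4 = {s4, t4}
s0 ∈ B0, t0 ∈ B0 → same block

P ~ Q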